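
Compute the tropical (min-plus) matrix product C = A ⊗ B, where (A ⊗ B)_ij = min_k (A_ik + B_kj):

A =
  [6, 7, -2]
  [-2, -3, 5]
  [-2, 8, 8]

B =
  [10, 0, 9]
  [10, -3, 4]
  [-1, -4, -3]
A ⊗ B =
  [-3, -6, -5]
  [4, -6, 1]
  [7, -2, 5]

Apply the min-plus product entry-by-entry:
  C[0][0] = min over k of (A[0][0] + B[0][0] = 6 + 10 = 16, A[0][1] + B[1][0] = 7 + 10 = 17, A[0][2] + B[2][0] = -2 + -1 = -3) = -3 (attained at k = 2)
  C[0][1] = min over k of (A[0][0] + B[0][1] = 6 + 0 = 6, A[0][1] + B[1][1] = 7 + -3 = 4, A[0][2] + B[2][1] = -2 + -4 = -6) = -6 (attained at k = 2)
  C[0][2] = min over k of (A[0][0] + B[0][2] = 6 + 9 = 15, A[0][1] + B[1][2] = 7 + 4 = 11, A[0][2] + B[2][2] = -2 + -3 = -5) = -5 (attained at k = 2)
  C[1][0] = min over k of (A[1][0] + B[0][0] = -2 + 10 = 8, A[1][1] + B[1][0] = -3 + 10 = 7, A[1][2] + B[2][0] = 5 + -1 = 4) = 4 (attained at k = 2)
  C[1][1] = min over k of (A[1][0] + B[0][1] = -2 + 0 = -2, A[1][1] + B[1][1] = -3 + -3 = -6, A[1][2] + B[2][1] = 5 + -4 = 1) = -6 (attained at k = 1)
  C[1][2] = min over k of (A[1][0] + B[0][2] = -2 + 9 = 7, A[1][1] + B[1][2] = -3 + 4 = 1, A[1][2] + B[2][2] = 5 + -3 = 2) = 1 (attained at k = 1)
  C[2][0] = min over k of (A[2][0] + B[0][0] = -2 + 10 = 8, A[2][1] + B[1][0] = 8 + 10 = 18, A[2][2] + B[2][0] = 8 + -1 = 7) = 7 (attained at k = 2)
  C[2][1] = min over k of (A[2][0] + B[0][1] = -2 + 0 = -2, A[2][1] + B[1][1] = 8 + -3 = 5, A[2][2] + B[2][1] = 8 + -4 = 4) = -2 (attained at k = 0)
  C[2][2] = min over k of (A[2][0] + B[0][2] = -2 + 9 = 7, A[2][1] + B[1][2] = 8 + 4 = 12, A[2][2] + B[2][2] = 8 + -3 = 5) = 5 (attained at k = 2)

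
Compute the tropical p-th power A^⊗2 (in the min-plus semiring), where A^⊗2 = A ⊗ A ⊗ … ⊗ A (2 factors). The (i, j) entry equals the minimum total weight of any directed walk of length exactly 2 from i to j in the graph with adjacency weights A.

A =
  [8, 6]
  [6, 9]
A^⊗2 =
  [12, 14]
  [14, 12]

Each entry (A^⊗2)_ij equals the minimum over all length-2 walks i = v_0 → v_1 → … → v_2 = j of Σ_t A[v_t][v_{t+1}]. For example, for (i, j) = (0, 1) we minimise over 2 possible intermediate vertex sequences; the minimum is 14, attained along the walk 0 → 0 → 1.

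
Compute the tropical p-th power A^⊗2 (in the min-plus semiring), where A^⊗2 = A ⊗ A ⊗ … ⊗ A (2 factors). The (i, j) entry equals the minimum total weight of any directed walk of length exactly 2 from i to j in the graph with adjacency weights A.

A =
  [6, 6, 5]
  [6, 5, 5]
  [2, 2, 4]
A^⊗2 =
  [7, 7, 9]
  [7, 7, 9]
  [6, 6, 7]

Each entry (A^⊗2)_ij equals the minimum over all length-2 walks i = v_0 → v_1 → … → v_2 = j of Σ_t A[v_t][v_{t+1}]. For example, for (i, j) = (0, 2) we minimise over 3 possible intermediate vertex sequences; the minimum is 9, attained along the walk 0 → 2 → 2.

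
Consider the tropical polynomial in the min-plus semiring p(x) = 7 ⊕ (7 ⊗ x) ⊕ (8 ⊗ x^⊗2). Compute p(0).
p(0) = 7

A tropical monomial a ⊗ x^⊗i evaluates to a + i · x. Evaluating each term at x = 0:
  Term 0 contributes 7 + 0 · 0 = 7
  Term 1 contributes 7 + 1 · 0 = 7
  Term 2 contributes 8 + 2 · 0 = 8
p(0) = ⊕ of these = min[7, 7, 8] = 7.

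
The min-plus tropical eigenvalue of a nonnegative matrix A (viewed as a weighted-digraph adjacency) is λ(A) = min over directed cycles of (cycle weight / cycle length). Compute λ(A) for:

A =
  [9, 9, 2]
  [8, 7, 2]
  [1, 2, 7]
λ(A) = 3/2

Enumerate directed cycles and compute their means (weight / length). Sample:
  cycle 0 → 0: weight = 9, length = 1, mean = 9/1 ≈ 9.000
  cycle 1 → 1: weight = 7, length = 1, mean = 7/1 ≈ 7.000
  cycle 2 → 2: weight = 7, length = 1, mean = 7/1 ≈ 7.000
  cycle 0 → 1 → 0: weight = 17, length = 2, mean = 17/2 ≈ 8.500
  cycle 0 → 2 → 0: weight = 3, length = 2, mean = 3/2 ≈ 1.500
  cycle 1 → 0 → 1: weight = 17, length = 2, mean = 17/2 ≈ 8.500
Minimum mean = 1.500, attained e.g. along the cycle 0 → 2 → 0 with weight 3 and length 2. So λ(A) = 3/2 = 3/2.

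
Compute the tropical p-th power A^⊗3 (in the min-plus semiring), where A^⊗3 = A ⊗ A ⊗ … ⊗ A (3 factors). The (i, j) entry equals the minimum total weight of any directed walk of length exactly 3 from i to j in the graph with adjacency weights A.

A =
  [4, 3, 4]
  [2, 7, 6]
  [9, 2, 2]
A^⊗3 =
  [8, 8, 8]
  [7, 8, 8]
  [6, 6, 6]

Each entry (A^⊗3)_ij equals the minimum over all length-3 walks i = v_0 → v_1 → … → v_3 = j of Σ_t A[v_t][v_{t+1}]. For example, for (i, j) = (0, 2) we minimise over 9 possible intermediate vertex sequences; the minimum is 8, attained along the walk 0 → 2 → 2 → 2.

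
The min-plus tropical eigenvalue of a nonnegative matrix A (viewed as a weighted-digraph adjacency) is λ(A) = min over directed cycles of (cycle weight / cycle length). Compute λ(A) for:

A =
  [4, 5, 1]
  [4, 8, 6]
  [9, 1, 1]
λ(A) = 1

Enumerate directed cycles and compute their means (weight / length). Sample:
  cycle 0 → 0: weight = 4, length = 1, mean = 4/1 ≈ 4.000
  cycle 1 → 1: weight = 8, length = 1, mean = 8/1 ≈ 8.000
  cycle 2 → 2: weight = 1, length = 1, mean = 1/1 ≈ 1.000
  cycle 0 → 1 → 0: weight = 9, length = 2, mean = 9/2 ≈ 4.500
  cycle 0 → 2 → 0: weight = 10, length = 2, mean = 10/2 ≈ 5.000
  cycle 1 → 0 → 1: weight = 9, length = 2, mean = 9/2 ≈ 4.500
Minimum mean = 1.000, attained e.g. along the cycle 2 → 2 with weight 1 and length 1. So λ(A) = 1/1 = 1.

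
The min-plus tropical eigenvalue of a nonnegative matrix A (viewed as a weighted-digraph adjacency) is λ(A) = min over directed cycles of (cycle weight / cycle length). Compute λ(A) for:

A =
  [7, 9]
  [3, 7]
λ(A) = 6

Enumerate directed cycles and compute their means (weight / length). Sample:
  cycle 0 → 0: weight = 7, length = 1, mean = 7/1 ≈ 7.000
  cycle 1 → 1: weight = 7, length = 1, mean = 7/1 ≈ 7.000
  cycle 0 → 1 → 0: weight = 12, length = 2, mean = 12/2 ≈ 6.000
  cycle 1 → 0 → 1: weight = 12, length = 2, mean = 12/2 ≈ 6.000
Minimum mean = 6.000, attained e.g. along the cycle 0 → 1 → 0 with weight 12 and length 2. So λ(A) = 12/2 = 6.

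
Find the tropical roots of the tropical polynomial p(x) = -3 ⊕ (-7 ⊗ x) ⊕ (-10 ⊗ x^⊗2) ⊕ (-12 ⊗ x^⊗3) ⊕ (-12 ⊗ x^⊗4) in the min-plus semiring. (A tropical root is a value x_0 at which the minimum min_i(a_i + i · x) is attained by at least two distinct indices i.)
Roots: {0, 2, 3, 4}

Each tropical root is a break point of the lower envelope of the lines y = a_i + i · x (there are 5 lines, with slopes 0, 1, ..., 4). Only the lines that attain the minimum somewhere contribute to roots; other lines are dominated. Here the surviving (envelope) indices are i = 4, i = 3, i = 2, i = 1, i = 0.
Intersections between consecutive envelope lines give the roots: for adjacent envelope indices i < j the intersection is x = (a_i − a_j) / (j − i). Reading off the sorted break points: {0, 2, 3, 4}.
Verification: at each break x_0, at least two indices attain the minimum of min_i(a_i + i · x_0).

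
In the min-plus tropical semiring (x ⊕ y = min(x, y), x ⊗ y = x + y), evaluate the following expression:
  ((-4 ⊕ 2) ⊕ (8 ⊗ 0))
((-4 ⊕ 2) ⊕ (8 ⊗ 0)) = -4

Expand innermost to outermost. Recall ⊕ takes the minimum of its arguments and ⊗ takes their sum. Working out the expression ((-4 ⊕ 2) ⊕ (8 ⊗ 0)) gives -4.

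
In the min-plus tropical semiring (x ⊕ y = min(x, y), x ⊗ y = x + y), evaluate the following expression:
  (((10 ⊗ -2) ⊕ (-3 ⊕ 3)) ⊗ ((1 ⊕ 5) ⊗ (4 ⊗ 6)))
(((10 ⊗ -2) ⊕ (-3 ⊕ 3)) ⊗ ((1 ⊕ 5) ⊗ (4 ⊗ 6))) = 8

Expand innermost to outermost. Recall ⊕ takes the minimum of its arguments and ⊗ takes their sum. Working out the expression (((10 ⊗ -2) ⊕ (-3 ⊕ 3)) ⊗ ((1 ⊕ 5) ⊗ (4 ⊗ 6))) gives 8.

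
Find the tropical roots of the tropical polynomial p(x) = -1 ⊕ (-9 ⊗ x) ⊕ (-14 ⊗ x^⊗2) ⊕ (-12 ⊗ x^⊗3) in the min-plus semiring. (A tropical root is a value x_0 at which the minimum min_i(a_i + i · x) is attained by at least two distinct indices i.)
Roots: {-2, 5, 8}

Each tropical root is a break point of the lower envelope of the lines y = a_i + i · x (there are 4 lines, with slopes 0, 1, ..., 3). Only the lines that attain the minimum somewhere contribute to roots; other lines are dominated. Here the surviving (envelope) indices are i = 3, i = 2, i = 1, i = 0.
Intersections between consecutive envelope lines give the roots: for adjacent envelope indices i < j the intersection is x = (a_i − a_j) / (j − i). Reading off the sorted break points: {-2, 5, 8}.
Verification: at each break x_0, at least two indices attain the minimum of min_i(a_i + i · x_0).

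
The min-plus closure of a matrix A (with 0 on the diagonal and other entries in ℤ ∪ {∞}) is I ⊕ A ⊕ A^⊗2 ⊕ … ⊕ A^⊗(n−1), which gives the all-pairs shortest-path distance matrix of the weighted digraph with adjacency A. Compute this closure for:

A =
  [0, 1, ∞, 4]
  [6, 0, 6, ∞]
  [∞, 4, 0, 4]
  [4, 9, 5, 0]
Closure =
  [0, 1, 7, 4]
  [6, 0, 6, 10]
  [8, 4, 0, 4]
  [4, 5, 5, 0]

This is the Floyd-Warshall all-pairs shortest-path computation. For each intermediate vertex k = 0, 1, …, 3, update dist[i][j] ← min(dist[i][j], dist[i][k] + dist[k][j]). The final matrix gives, for each (i, j), the minimum total weight of any directed path from i to j (possibly empty when i = j).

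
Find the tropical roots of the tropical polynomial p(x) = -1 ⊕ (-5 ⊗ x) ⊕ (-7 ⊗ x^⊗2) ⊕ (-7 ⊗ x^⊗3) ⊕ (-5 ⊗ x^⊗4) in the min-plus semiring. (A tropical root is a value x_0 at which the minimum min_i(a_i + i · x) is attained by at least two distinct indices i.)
Roots: {-2, 0, 2, 4}

Each tropical root is a break point of the lower envelope of the lines y = a_i + i · x (there are 5 lines, with slopes 0, 1, ..., 4). Only the lines that attain the minimum somewhere contribute to roots; other lines are dominated. Here the surviving (envelope) indices are i = 4, i = 3, i = 2, i = 1, i = 0.
Intersections between consecutive envelope lines give the roots: for adjacent envelope indices i < j the intersection is x = (a_i − a_j) / (j − i). Reading off the sorted break points: {-2, 0, 2, 4}.
Verification: at each break x_0, at least two indices attain the minimum of min_i(a_i + i · x_0).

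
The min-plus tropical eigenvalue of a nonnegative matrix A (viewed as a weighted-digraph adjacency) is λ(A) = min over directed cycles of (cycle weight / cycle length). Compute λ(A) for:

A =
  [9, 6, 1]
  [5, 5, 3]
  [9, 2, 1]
λ(A) = 1

Enumerate directed cycles and compute their means (weight / length). Sample:
  cycle 0 → 0: weight = 9, length = 1, mean = 9/1 ≈ 9.000
  cycle 1 → 1: weight = 5, length = 1, mean = 5/1 ≈ 5.000
  cycle 2 → 2: weight = 1, length = 1, mean = 1/1 ≈ 1.000
  cycle 0 → 1 → 0: weight = 11, length = 2, mean = 11/2 ≈ 5.500
  cycle 0 → 2 → 0: weight = 10, length = 2, mean = 10/2 ≈ 5.000
  cycle 1 → 0 → 1: weight = 11, length = 2, mean = 11/2 ≈ 5.500
Minimum mean = 1.000, attained e.g. along the cycle 2 → 2 with weight 1 and length 1. So λ(A) = 1/1 = 1.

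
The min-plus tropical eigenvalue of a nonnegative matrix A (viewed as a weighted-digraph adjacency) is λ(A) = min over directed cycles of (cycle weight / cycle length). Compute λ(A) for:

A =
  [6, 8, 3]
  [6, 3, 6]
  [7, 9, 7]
λ(A) = 3

Enumerate directed cycles and compute their means (weight / length). Sample:
  cycle 0 → 0: weight = 6, length = 1, mean = 6/1 ≈ 6.000
  cycle 1 → 1: weight = 3, length = 1, mean = 3/1 ≈ 3.000
  cycle 2 → 2: weight = 7, length = 1, mean = 7/1 ≈ 7.000
  cycle 0 → 1 → 0: weight = 14, length = 2, mean = 14/2 ≈ 7.000
  cycle 0 → 2 → 0: weight = 10, length = 2, mean = 10/2 ≈ 5.000
  cycle 1 → 0 → 1: weight = 14, length = 2, mean = 14/2 ≈ 7.000
Minimum mean = 3.000, attained e.g. along the cycle 1 → 1 with weight 3 and length 1. So λ(A) = 3/1 = 3.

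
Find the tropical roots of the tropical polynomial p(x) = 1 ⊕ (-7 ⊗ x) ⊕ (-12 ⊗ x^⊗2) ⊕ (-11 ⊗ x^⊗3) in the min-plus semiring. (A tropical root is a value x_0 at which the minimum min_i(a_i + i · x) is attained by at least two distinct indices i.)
Roots: {-1, 5, 8}

Each tropical root is a break point of the lower envelope of the lines y = a_i + i · x (there are 4 lines, with slopes 0, 1, ..., 3). Only the lines that attain the minimum somewhere contribute to roots; other lines are dominated. Here the surviving (envelope) indices are i = 3, i = 2, i = 1, i = 0.
Intersections between consecutive envelope lines give the roots: for adjacent envelope indices i < j the intersection is x = (a_i − a_j) / (j − i). Reading off the sorted break points: {-1, 5, 8}.
Verification: at each break x_0, at least two indices attain the minimum of min_i(a_i + i · x_0).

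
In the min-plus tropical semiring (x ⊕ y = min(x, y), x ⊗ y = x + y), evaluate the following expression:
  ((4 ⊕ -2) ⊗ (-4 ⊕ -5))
((4 ⊕ -2) ⊗ (-4 ⊕ -5)) = -7

Expand innermost to outermost. Recall ⊕ takes the minimum of its arguments and ⊗ takes their sum. Working out the expression ((4 ⊕ -2) ⊗ (-4 ⊕ -5)) gives -7.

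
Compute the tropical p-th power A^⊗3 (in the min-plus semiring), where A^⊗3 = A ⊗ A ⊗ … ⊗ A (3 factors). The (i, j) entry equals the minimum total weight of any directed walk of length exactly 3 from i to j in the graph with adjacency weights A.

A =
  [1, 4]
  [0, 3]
A^⊗3 =
  [3, 6]
  [2, 5]

Each entry (A^⊗3)_ij equals the minimum over all length-3 walks i = v_0 → v_1 → … → v_3 = j of Σ_t A[v_t][v_{t+1}]. For example, for (i, j) = (0, 1) we minimise over 4 possible intermediate vertex sequences; the minimum is 6, attained along the walk 0 → 0 → 0 → 1.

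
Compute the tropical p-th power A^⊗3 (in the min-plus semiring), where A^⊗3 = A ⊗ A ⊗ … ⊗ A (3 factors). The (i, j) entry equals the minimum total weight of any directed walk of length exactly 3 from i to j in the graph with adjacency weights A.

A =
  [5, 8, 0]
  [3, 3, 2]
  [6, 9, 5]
A^⊗3 =
  [11, 12, 6]
  [9, 9, 6]
  [12, 15, 11]

Each entry (A^⊗3)_ij equals the minimum over all length-3 walks i = v_0 → v_1 → … → v_3 = j of Σ_t A[v_t][v_{t+1}]. For example, for (i, j) = (0, 2) we minimise over 9 possible intermediate vertex sequences; the minimum is 6, attained along the walk 0 → 2 → 0 → 2.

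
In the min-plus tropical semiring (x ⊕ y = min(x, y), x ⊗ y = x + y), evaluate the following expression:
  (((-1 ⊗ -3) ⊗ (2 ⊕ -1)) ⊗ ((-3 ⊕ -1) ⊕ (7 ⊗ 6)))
(((-1 ⊗ -3) ⊗ (2 ⊕ -1)) ⊗ ((-3 ⊕ -1) ⊕ (7 ⊗ 6))) = -8

Expand innermost to outermost. Recall ⊕ takes the minimum of its arguments and ⊗ takes their sum. Working out the expression (((-1 ⊗ -3) ⊗ (2 ⊕ -1)) ⊗ ((-3 ⊕ -1) ⊕ (7 ⊗ 6))) gives -8.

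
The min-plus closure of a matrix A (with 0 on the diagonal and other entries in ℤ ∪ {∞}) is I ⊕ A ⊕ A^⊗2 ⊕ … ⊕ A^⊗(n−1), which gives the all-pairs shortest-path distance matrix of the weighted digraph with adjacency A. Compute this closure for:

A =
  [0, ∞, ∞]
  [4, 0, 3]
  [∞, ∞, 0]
Closure =
  [0, ∞, ∞]
  [4, 0, 3]
  [∞, ∞, 0]

This is the Floyd-Warshall all-pairs shortest-path computation. For each intermediate vertex k = 0, 1, …, 2, update dist[i][j] ← min(dist[i][j], dist[i][k] + dist[k][j]). The final matrix gives, for each (i, j), the minimum total weight of any directed path from i to j (possibly empty when i = j).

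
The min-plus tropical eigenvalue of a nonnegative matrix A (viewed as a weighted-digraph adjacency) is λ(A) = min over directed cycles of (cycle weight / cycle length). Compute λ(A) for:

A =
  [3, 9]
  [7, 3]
λ(A) = 3

Enumerate directed cycles and compute their means (weight / length). Sample:
  cycle 0 → 0: weight = 3, length = 1, mean = 3/1 ≈ 3.000
  cycle 1 → 1: weight = 3, length = 1, mean = 3/1 ≈ 3.000
  cycle 0 → 1 → 0: weight = 16, length = 2, mean = 16/2 ≈ 8.000
  cycle 1 → 0 → 1: weight = 16, length = 2, mean = 16/2 ≈ 8.000
Minimum mean = 3.000, attained e.g. along the cycle 0 → 0 with weight 3 and length 1. So λ(A) = 3/1 = 3.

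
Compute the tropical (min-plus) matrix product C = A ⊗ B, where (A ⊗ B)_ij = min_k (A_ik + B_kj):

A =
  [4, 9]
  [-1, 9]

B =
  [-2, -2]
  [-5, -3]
A ⊗ B =
  [2, 2]
  [-3, -3]

Apply the min-plus product entry-by-entry:
  C[0][0] = min over k of (A[0][0] + B[0][0] = 4 + -2 = 2, A[0][1] + B[1][0] = 9 + -5 = 4) = 2 (attained at k = 0)
  C[0][1] = min over k of (A[0][0] + B[0][1] = 4 + -2 = 2, A[0][1] + B[1][1] = 9 + -3 = 6) = 2 (attained at k = 0)
  C[1][0] = min over k of (A[1][0] + B[0][0] = -1 + -2 = -3, A[1][1] + B[1][0] = 9 + -5 = 4) = -3 (attained at k = 0)
  C[1][1] = min over k of (A[1][0] + B[0][1] = -1 + -2 = -3, A[1][1] + B[1][1] = 9 + -3 = 6) = -3 (attained at k = 0)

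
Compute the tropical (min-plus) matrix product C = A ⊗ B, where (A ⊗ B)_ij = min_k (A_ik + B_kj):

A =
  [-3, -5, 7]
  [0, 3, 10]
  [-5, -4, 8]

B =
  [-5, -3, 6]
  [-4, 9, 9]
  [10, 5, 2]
A ⊗ B =
  [-9, -6, 3]
  [-5, -3, 6]
  [-10, -8, 1]

Apply the min-plus product entry-by-entry:
  C[0][0] = min over k of (A[0][0] + B[0][0] = -3 + -5 = -8, A[0][1] + B[1][0] = -5 + -4 = -9, A[0][2] + B[2][0] = 7 + 10 = 17) = -9 (attained at k = 1)
  C[0][1] = min over k of (A[0][0] + B[0][1] = -3 + -3 = -6, A[0][1] + B[1][1] = -5 + 9 = 4, A[0][2] + B[2][1] = 7 + 5 = 12) = -6 (attained at k = 0)
  C[0][2] = min over k of (A[0][0] + B[0][2] = -3 + 6 = 3, A[0][1] + B[1][2] = -5 + 9 = 4, A[0][2] + B[2][2] = 7 + 2 = 9) = 3 (attained at k = 0)
  C[1][0] = min over k of (A[1][0] + B[0][0] = 0 + -5 = -5, A[1][1] + B[1][0] = 3 + -4 = -1, A[1][2] + B[2][0] = 10 + 10 = 20) = -5 (attained at k = 0)
  C[1][1] = min over k of (A[1][0] + B[0][1] = 0 + -3 = -3, A[1][1] + B[1][1] = 3 + 9 = 12, A[1][2] + B[2][1] = 10 + 5 = 15) = -3 (attained at k = 0)
  C[1][2] = min over k of (A[1][0] + B[0][2] = 0 + 6 = 6, A[1][1] + B[1][2] = 3 + 9 = 12, A[1][2] + B[2][2] = 10 + 2 = 12) = 6 (attained at k = 0)
  C[2][0] = min over k of (A[2][0] + B[0][0] = -5 + -5 = -10, A[2][1] + B[1][0] = -4 + -4 = -8, A[2][2] + B[2][0] = 8 + 10 = 18) = -10 (attained at k = 0)
  C[2][1] = min over k of (A[2][0] + B[0][1] = -5 + -3 = -8, A[2][1] + B[1][1] = -4 + 9 = 5, A[2][2] + B[2][1] = 8 + 5 = 13) = -8 (attained at k = 0)
  C[2][2] = min over k of (A[2][0] + B[0][2] = -5 + 6 = 1, A[2][1] + B[1][2] = -4 + 9 = 5, A[2][2] + B[2][2] = 8 + 2 = 10) = 1 (attained at k = 0)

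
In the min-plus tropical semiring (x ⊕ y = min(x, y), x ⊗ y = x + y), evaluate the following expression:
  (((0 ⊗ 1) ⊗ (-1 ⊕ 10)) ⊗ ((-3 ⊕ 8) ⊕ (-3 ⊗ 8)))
(((0 ⊗ 1) ⊗ (-1 ⊕ 10)) ⊗ ((-3 ⊕ 8) ⊕ (-3 ⊗ 8))) = -3

Expand innermost to outermost. Recall ⊕ takes the minimum of its arguments and ⊗ takes their sum. Working out the expression (((0 ⊗ 1) ⊗ (-1 ⊕ 10)) ⊗ ((-3 ⊕ 8) ⊕ (-3 ⊗ 8))) gives -3.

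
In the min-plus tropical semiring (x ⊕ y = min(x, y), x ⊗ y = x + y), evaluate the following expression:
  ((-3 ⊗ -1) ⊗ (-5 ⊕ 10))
((-3 ⊗ -1) ⊗ (-5 ⊕ 10)) = -9

Expand innermost to outermost. Recall ⊕ takes the minimum of its arguments and ⊗ takes their sum. Working out the expression ((-3 ⊗ -1) ⊗ (-5 ⊕ 10)) gives -9.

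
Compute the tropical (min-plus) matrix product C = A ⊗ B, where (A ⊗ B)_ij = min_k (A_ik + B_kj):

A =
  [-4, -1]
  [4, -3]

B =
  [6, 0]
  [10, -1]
A ⊗ B =
  [2, -4]
  [7, -4]

Apply the min-plus product entry-by-entry:
  C[0][0] = min over k of (A[0][0] + B[0][0] = -4 + 6 = 2, A[0][1] + B[1][0] = -1 + 10 = 9) = 2 (attained at k = 0)
  C[0][1] = min over k of (A[0][0] + B[0][1] = -4 + 0 = -4, A[0][1] + B[1][1] = -1 + -1 = -2) = -4 (attained at k = 0)
  C[1][0] = min over k of (A[1][0] + B[0][0] = 4 + 6 = 10, A[1][1] + B[1][0] = -3 + 10 = 7) = 7 (attained at k = 1)
  C[1][1] = min over k of (A[1][0] + B[0][1] = 4 + 0 = 4, A[1][1] + B[1][1] = -3 + -1 = -4) = -4 (attained at k = 1)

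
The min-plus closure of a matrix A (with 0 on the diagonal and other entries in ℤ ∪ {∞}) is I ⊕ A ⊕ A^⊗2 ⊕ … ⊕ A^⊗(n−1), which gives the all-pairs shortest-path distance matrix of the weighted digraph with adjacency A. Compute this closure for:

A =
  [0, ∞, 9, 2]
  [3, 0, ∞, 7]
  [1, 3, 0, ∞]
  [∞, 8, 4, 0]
Closure =
  [0, 9, 6, 2]
  [3, 0, 9, 5]
  [1, 3, 0, 3]
  [5, 7, 4, 0]

This is the Floyd-Warshall all-pairs shortest-path computation. For each intermediate vertex k = 0, 1, …, 3, update dist[i][j] ← min(dist[i][j], dist[i][k] + dist[k][j]). The final matrix gives, for each (i, j), the minimum total weight of any directed path from i to j (possibly empty when i = j).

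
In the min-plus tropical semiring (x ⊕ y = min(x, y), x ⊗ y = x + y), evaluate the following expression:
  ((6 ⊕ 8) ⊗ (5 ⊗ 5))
((6 ⊕ 8) ⊗ (5 ⊗ 5)) = 16

Expand innermost to outermost. Recall ⊕ takes the minimum of its arguments and ⊗ takes their sum. Working out the expression ((6 ⊕ 8) ⊗ (5 ⊗ 5)) gives 16.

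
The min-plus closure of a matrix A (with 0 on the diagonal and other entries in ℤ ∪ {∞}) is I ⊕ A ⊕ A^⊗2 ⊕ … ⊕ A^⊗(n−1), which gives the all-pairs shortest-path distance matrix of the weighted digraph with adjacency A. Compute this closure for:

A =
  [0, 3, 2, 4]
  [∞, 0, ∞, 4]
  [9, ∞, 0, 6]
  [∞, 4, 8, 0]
Closure =
  [0, 3, 2, 4]
  [21, 0, 12, 4]
  [9, 10, 0, 6]
  [17, 4, 8, 0]

This is the Floyd-Warshall all-pairs shortest-path computation. For each intermediate vertex k = 0, 1, …, 3, update dist[i][j] ← min(dist[i][j], dist[i][k] + dist[k][j]). The final matrix gives, for each (i, j), the minimum total weight of any directed path from i to j (possibly empty when i = j).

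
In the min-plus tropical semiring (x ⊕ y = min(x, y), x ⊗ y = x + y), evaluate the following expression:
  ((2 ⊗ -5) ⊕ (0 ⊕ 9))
((2 ⊗ -5) ⊕ (0 ⊕ 9)) = -3

Expand innermost to outermost. Recall ⊕ takes the minimum of its arguments and ⊗ takes their sum. Working out the expression ((2 ⊗ -5) ⊕ (0 ⊕ 9)) gives -3.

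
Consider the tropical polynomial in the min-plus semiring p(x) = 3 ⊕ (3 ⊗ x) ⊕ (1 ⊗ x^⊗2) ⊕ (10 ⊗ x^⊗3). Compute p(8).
p(8) = 3

A tropical monomial a ⊗ x^⊗i evaluates to a + i · x. Evaluating each term at x = 8:
  Term 0 contributes 3 + 0 · 8 = 3
  Term 1 contributes 3 + 1 · 8 = 11
  Term 2 contributes 1 + 2 · 8 = 17
  Term 3 contributes 10 + 3 · 8 = 34
p(8) = ⊕ of these = min[3, 11, 17, 34] = 3.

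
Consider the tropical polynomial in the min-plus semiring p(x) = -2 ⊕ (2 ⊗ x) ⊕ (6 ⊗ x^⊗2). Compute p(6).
p(6) = -2

A tropical monomial a ⊗ x^⊗i evaluates to a + i · x. Evaluating each term at x = 6:
  Term 0 contributes -2 + 0 · 6 = -2
  Term 1 contributes 2 + 1 · 6 = 8
  Term 2 contributes 6 + 2 · 6 = 18
p(6) = ⊕ of these = min[-2, 8, 18] = -2.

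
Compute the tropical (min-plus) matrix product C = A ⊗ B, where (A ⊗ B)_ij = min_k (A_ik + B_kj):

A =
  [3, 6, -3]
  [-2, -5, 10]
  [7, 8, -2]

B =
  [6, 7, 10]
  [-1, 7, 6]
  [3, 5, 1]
A ⊗ B =
  [0, 2, -2]
  [-6, 2, 1]
  [1, 3, -1]

Apply the min-plus product entry-by-entry:
  C[0][0] = min over k of (A[0][0] + B[0][0] = 3 + 6 = 9, A[0][1] + B[1][0] = 6 + -1 = 5, A[0][2] + B[2][0] = -3 + 3 = 0) = 0 (attained at k = 2)
  C[0][1] = min over k of (A[0][0] + B[0][1] = 3 + 7 = 10, A[0][1] + B[1][1] = 6 + 7 = 13, A[0][2] + B[2][1] = -3 + 5 = 2) = 2 (attained at k = 2)
  C[0][2] = min over k of (A[0][0] + B[0][2] = 3 + 10 = 13, A[0][1] + B[1][2] = 6 + 6 = 12, A[0][2] + B[2][2] = -3 + 1 = -2) = -2 (attained at k = 2)
  C[1][0] = min over k of (A[1][0] + B[0][0] = -2 + 6 = 4, A[1][1] + B[1][0] = -5 + -1 = -6, A[1][2] + B[2][0] = 10 + 3 = 13) = -6 (attained at k = 1)
  C[1][1] = min over k of (A[1][0] + B[0][1] = -2 + 7 = 5, A[1][1] + B[1][1] = -5 + 7 = 2, A[1][2] + B[2][1] = 10 + 5 = 15) = 2 (attained at k = 1)
  C[1][2] = min over k of (A[1][0] + B[0][2] = -2 + 10 = 8, A[1][1] + B[1][2] = -5 + 6 = 1, A[1][2] + B[2][2] = 10 + 1 = 11) = 1 (attained at k = 1)
  C[2][0] = min over k of (A[2][0] + B[0][0] = 7 + 6 = 13, A[2][1] + B[1][0] = 8 + -1 = 7, A[2][2] + B[2][0] = -2 + 3 = 1) = 1 (attained at k = 2)
  C[2][1] = min over k of (A[2][0] + B[0][1] = 7 + 7 = 14, A[2][1] + B[1][1] = 8 + 7 = 15, A[2][2] + B[2][1] = -2 + 5 = 3) = 3 (attained at k = 2)
  C[2][2] = min over k of (A[2][0] + B[0][2] = 7 + 10 = 17, A[2][1] + B[1][2] = 8 + 6 = 14, A[2][2] + B[2][2] = -2 + 1 = -1) = -1 (attained at k = 2)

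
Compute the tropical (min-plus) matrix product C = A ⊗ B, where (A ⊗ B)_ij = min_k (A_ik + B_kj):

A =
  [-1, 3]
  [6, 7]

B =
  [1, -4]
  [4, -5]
A ⊗ B =
  [0, -5]
  [7, 2]

Apply the min-plus product entry-by-entry:
  C[0][0] = min over k of (A[0][0] + B[0][0] = -1 + 1 = 0, A[0][1] + B[1][0] = 3 + 4 = 7) = 0 (attained at k = 0)
  C[0][1] = min over k of (A[0][0] + B[0][1] = -1 + -4 = -5, A[0][1] + B[1][1] = 3 + -5 = -2) = -5 (attained at k = 0)
  C[1][0] = min over k of (A[1][0] + B[0][0] = 6 + 1 = 7, A[1][1] + B[1][0] = 7 + 4 = 11) = 7 (attained at k = 0)
  C[1][1] = min over k of (A[1][0] + B[0][1] = 6 + -4 = 2, A[1][1] + B[1][1] = 7 + -5 = 2) = 2 (attained at k = 0)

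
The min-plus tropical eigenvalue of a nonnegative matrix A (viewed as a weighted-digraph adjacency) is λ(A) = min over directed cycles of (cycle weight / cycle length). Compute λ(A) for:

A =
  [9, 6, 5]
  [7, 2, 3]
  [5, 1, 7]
λ(A) = 2

Enumerate directed cycles and compute their means (weight / length). Sample:
  cycle 0 → 0: weight = 9, length = 1, mean = 9/1 ≈ 9.000
  cycle 1 → 1: weight = 2, length = 1, mean = 2/1 ≈ 2.000
  cycle 2 → 2: weight = 7, length = 1, mean = 7/1 ≈ 7.000
  cycle 0 → 1 → 0: weight = 13, length = 2, mean = 13/2 ≈ 6.500
  cycle 0 → 2 → 0: weight = 10, length = 2, mean = 10/2 ≈ 5.000
  cycle 1 → 0 → 1: weight = 13, length = 2, mean = 13/2 ≈ 6.500
Minimum mean = 2.000, attained e.g. along the cycle 1 → 1 with weight 2 and length 1. So λ(A) = 2/1 = 2.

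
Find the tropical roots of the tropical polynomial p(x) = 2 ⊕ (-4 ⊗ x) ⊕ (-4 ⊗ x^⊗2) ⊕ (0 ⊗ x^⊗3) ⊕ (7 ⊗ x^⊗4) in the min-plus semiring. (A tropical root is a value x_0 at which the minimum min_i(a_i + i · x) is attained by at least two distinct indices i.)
Roots: {-7, -4, 0, 6}

Each tropical root is a break point of the lower envelope of the lines y = a_i + i · x (there are 5 lines, with slopes 0, 1, ..., 4). Only the lines that attain the minimum somewhere contribute to roots; other lines are dominated. Here the surviving (envelope) indices are i = 4, i = 3, i = 2, i = 1, i = 0.
Intersections between consecutive envelope lines give the roots: for adjacent envelope indices i < j the intersection is x = (a_i − a_j) / (j − i). Reading off the sorted break points: {-7, -4, 0, 6}.
Verification: at each break x_0, at least two indices attain the minimum of min_i(a_i + i · x_0).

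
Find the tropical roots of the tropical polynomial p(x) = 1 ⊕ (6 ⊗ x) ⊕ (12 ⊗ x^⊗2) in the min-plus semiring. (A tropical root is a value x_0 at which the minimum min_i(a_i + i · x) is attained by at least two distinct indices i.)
Roots: {-6, -5}

Each tropical root is a break point of the lower envelope of the lines y = a_i + i · x (there are 3 lines, with slopes 0, 1, ..., 2). Only the lines that attain the minimum somewhere contribute to roots; other lines are dominated. Here the surviving (envelope) indices are i = 2, i = 1, i = 0.
Intersections between consecutive envelope lines give the roots: for adjacent envelope indices i < j the intersection is x = (a_i − a_j) / (j − i). Reading off the sorted break points: {-6, -5}.
Verification: at each break x_0, at least two indices attain the minimum of min_i(a_i + i · x_0).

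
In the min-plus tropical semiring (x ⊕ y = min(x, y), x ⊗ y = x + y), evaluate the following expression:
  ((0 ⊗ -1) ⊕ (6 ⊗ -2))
((0 ⊗ -1) ⊕ (6 ⊗ -2)) = -1

Expand innermost to outermost. Recall ⊕ takes the minimum of its arguments and ⊗ takes their sum. Working out the expression ((0 ⊗ -1) ⊕ (6 ⊗ -2)) gives -1.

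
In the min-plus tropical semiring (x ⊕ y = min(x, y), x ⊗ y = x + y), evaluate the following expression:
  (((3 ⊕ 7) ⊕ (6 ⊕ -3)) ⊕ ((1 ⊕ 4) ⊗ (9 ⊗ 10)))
(((3 ⊕ 7) ⊕ (6 ⊕ -3)) ⊕ ((1 ⊕ 4) ⊗ (9 ⊗ 10))) = -3

Expand innermost to outermost. Recall ⊕ takes the minimum of its arguments and ⊗ takes their sum. Working out the expression (((3 ⊕ 7) ⊕ (6 ⊕ -3)) ⊕ ((1 ⊕ 4) ⊗ (9 ⊗ 10))) gives -3.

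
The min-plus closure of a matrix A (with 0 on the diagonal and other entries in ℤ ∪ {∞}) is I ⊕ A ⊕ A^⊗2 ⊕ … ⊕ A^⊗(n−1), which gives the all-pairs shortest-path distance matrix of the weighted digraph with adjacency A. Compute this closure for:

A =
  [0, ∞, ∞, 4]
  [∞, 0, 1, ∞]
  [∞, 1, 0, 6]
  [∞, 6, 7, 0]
Closure =
  [0, 10, 11, 4]
  [∞, 0, 1, 7]
  [∞, 1, 0, 6]
  [∞, 6, 7, 0]

This is the Floyd-Warshall all-pairs shortest-path computation. For each intermediate vertex k = 0, 1, …, 3, update dist[i][j] ← min(dist[i][j], dist[i][k] + dist[k][j]). The final matrix gives, for each (i, j), the minimum total weight of any directed path from i to j (possibly empty when i = j).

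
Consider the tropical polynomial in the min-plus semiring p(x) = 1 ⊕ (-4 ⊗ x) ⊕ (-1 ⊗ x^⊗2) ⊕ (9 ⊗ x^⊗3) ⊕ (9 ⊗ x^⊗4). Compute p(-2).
p(-2) = -6

A tropical monomial a ⊗ x^⊗i evaluates to a + i · x. Evaluating each term at x = -2:
  Term 0 contributes 1 + 0 · -2 = 1
  Term 1 contributes -4 + 1 · -2 = -6
  Term 2 contributes -1 + 2 · -2 = -5
  Term 3 contributes 9 + 3 · -2 = 3
  Term 4 contributes 9 + 4 · -2 = 1
p(-2) = ⊕ of these = min[1, -6, -5, 3, 1] = -6.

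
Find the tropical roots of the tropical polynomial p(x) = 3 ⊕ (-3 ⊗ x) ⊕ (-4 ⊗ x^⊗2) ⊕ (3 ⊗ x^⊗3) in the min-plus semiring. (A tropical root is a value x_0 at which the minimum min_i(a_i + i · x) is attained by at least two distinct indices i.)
Roots: {-7, 1, 6}

Each tropical root is a break point of the lower envelope of the lines y = a_i + i · x (there are 4 lines, with slopes 0, 1, ..., 3). Only the lines that attain the minimum somewhere contribute to roots; other lines are dominated. Here the surviving (envelope) indices are i = 3, i = 2, i = 1, i = 0.
Intersections between consecutive envelope lines give the roots: for adjacent envelope indices i < j the intersection is x = (a_i − a_j) / (j − i). Reading off the sorted break points: {-7, 1, 6}.
Verification: at each break x_0, at least two indices attain the minimum of min_i(a_i + i · x_0).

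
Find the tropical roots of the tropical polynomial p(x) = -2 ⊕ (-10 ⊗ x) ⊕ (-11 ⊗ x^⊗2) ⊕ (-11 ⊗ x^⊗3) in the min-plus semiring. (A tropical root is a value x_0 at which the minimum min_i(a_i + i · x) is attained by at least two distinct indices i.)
Roots: {0, 1, 8}

Each tropical root is a break point of the lower envelope of the lines y = a_i + i · x (there are 4 lines, with slopes 0, 1, ..., 3). Only the lines that attain the minimum somewhere contribute to roots; other lines are dominated. Here the surviving (envelope) indices are i = 3, i = 2, i = 1, i = 0.
Intersections between consecutive envelope lines give the roots: for adjacent envelope indices i < j the intersection is x = (a_i − a_j) / (j − i). Reading off the sorted break points: {0, 1, 8}.
Verification: at each break x_0, at least two indices attain the minimum of min_i(a_i + i · x_0).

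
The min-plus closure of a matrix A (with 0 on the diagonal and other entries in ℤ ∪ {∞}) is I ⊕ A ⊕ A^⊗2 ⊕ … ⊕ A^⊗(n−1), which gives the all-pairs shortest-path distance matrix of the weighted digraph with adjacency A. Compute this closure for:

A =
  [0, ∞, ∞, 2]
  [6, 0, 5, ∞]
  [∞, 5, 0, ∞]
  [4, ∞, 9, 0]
Closure =
  [0, 16, 11, 2]
  [6, 0, 5, 8]
  [11, 5, 0, 13]
  [4, 14, 9, 0]

This is the Floyd-Warshall all-pairs shortest-path computation. For each intermediate vertex k = 0, 1, …, 3, update dist[i][j] ← min(dist[i][j], dist[i][k] + dist[k][j]). The final matrix gives, for each (i, j), the minimum total weight of any directed path from i to j (possibly empty when i = j).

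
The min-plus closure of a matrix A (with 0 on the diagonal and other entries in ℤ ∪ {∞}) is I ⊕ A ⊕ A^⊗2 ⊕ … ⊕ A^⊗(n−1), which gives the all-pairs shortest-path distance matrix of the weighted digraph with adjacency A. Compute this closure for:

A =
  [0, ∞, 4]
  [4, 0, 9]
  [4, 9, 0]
Closure =
  [0, 13, 4]
  [4, 0, 8]
  [4, 9, 0]

This is the Floyd-Warshall all-pairs shortest-path computation. For each intermediate vertex k = 0, 1, …, 2, update dist[i][j] ← min(dist[i][j], dist[i][k] + dist[k][j]). The final matrix gives, for each (i, j), the minimum total weight of any directed path from i to j (possibly empty when i = j).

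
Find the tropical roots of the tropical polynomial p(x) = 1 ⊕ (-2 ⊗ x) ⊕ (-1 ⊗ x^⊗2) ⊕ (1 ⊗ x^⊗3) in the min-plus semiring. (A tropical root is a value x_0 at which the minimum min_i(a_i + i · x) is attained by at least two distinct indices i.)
Roots: {-2, -1, 3}

Each tropical root is a break point of the lower envelope of the lines y = a_i + i · x (there are 4 lines, with slopes 0, 1, ..., 3). Only the lines that attain the minimum somewhere contribute to roots; other lines are dominated. Here the surviving (envelope) indices are i = 3, i = 2, i = 1, i = 0.
Intersections between consecutive envelope lines give the roots: for adjacent envelope indices i < j the intersection is x = (a_i − a_j) / (j − i). Reading off the sorted break points: {-2, -1, 3}.
Verification: at each break x_0, at least two indices attain the minimum of min_i(a_i + i · x_0).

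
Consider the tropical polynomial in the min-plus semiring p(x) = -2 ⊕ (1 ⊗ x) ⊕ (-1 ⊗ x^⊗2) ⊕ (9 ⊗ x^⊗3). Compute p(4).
p(4) = -2

A tropical monomial a ⊗ x^⊗i evaluates to a + i · x. Evaluating each term at x = 4:
  Term 0 contributes -2 + 0 · 4 = -2
  Term 1 contributes 1 + 1 · 4 = 5
  Term 2 contributes -1 + 2 · 4 = 7
  Term 3 contributes 9 + 3 · 4 = 21
p(4) = ⊕ of these = min[-2, 5, 7, 21] = -2.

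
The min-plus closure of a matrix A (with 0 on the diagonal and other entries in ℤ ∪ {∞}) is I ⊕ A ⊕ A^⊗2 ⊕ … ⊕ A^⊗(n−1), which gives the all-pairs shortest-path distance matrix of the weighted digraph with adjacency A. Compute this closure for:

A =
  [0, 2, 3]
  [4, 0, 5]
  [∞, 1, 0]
Closure =
  [0, 2, 3]
  [4, 0, 5]
  [5, 1, 0]

This is the Floyd-Warshall all-pairs shortest-path computation. For each intermediate vertex k = 0, 1, …, 2, update dist[i][j] ← min(dist[i][j], dist[i][k] + dist[k][j]). The final matrix gives, for each (i, j), the minimum total weight of any directed path from i to j (possibly empty when i = j).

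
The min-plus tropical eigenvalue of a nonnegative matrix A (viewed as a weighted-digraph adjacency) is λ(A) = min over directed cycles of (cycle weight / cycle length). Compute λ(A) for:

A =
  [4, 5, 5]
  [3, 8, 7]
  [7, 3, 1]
λ(A) = 1

Enumerate directed cycles and compute their means (weight / length). Sample:
  cycle 0 → 0: weight = 4, length = 1, mean = 4/1 ≈ 4.000
  cycle 1 → 1: weight = 8, length = 1, mean = 8/1 ≈ 8.000
  cycle 2 → 2: weight = 1, length = 1, mean = 1/1 ≈ 1.000
  cycle 0 → 1 → 0: weight = 8, length = 2, mean = 8/2 ≈ 4.000
  cycle 0 → 2 → 0: weight = 12, length = 2, mean = 12/2 ≈ 6.000
  cycle 1 → 0 → 1: weight = 8, length = 2, mean = 8/2 ≈ 4.000
Minimum mean = 1.000, attained e.g. along the cycle 2 → 2 with weight 1 and length 1. So λ(A) = 1/1 = 1.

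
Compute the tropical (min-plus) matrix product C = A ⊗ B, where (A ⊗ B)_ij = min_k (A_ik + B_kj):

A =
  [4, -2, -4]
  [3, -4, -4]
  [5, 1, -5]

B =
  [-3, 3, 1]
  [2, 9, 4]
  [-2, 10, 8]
A ⊗ B =
  [-6, 6, 2]
  [-6, 5, 0]
  [-7, 5, 3]

Apply the min-plus product entry-by-entry:
  C[0][0] = min over k of (A[0][0] + B[0][0] = 4 + -3 = 1, A[0][1] + B[1][0] = -2 + 2 = 0, A[0][2] + B[2][0] = -4 + -2 = -6) = -6 (attained at k = 2)
  C[0][1] = min over k of (A[0][0] + B[0][1] = 4 + 3 = 7, A[0][1] + B[1][1] = -2 + 9 = 7, A[0][2] + B[2][1] = -4 + 10 = 6) = 6 (attained at k = 2)
  C[0][2] = min over k of (A[0][0] + B[0][2] = 4 + 1 = 5, A[0][1] + B[1][2] = -2 + 4 = 2, A[0][2] + B[2][2] = -4 + 8 = 4) = 2 (attained at k = 1)
  C[1][0] = min over k of (A[1][0] + B[0][0] = 3 + -3 = 0, A[1][1] + B[1][0] = -4 + 2 = -2, A[1][2] + B[2][0] = -4 + -2 = -6) = -6 (attained at k = 2)
  C[1][1] = min over k of (A[1][0] + B[0][1] = 3 + 3 = 6, A[1][1] + B[1][1] = -4 + 9 = 5, A[1][2] + B[2][1] = -4 + 10 = 6) = 5 (attained at k = 1)
  C[1][2] = min over k of (A[1][0] + B[0][2] = 3 + 1 = 4, A[1][1] + B[1][2] = -4 + 4 = 0, A[1][2] + B[2][2] = -4 + 8 = 4) = 0 (attained at k = 1)
  C[2][0] = min over k of (A[2][0] + B[0][0] = 5 + -3 = 2, A[2][1] + B[1][0] = 1 + 2 = 3, A[2][2] + B[2][0] = -5 + -2 = -7) = -7 (attained at k = 2)
  C[2][1] = min over k of (A[2][0] + B[0][1] = 5 + 3 = 8, A[2][1] + B[1][1] = 1 + 9 = 10, A[2][2] + B[2][1] = -5 + 10 = 5) = 5 (attained at k = 2)
  C[2][2] = min over k of (A[2][0] + B[0][2] = 5 + 1 = 6, A[2][1] + B[1][2] = 1 + 4 = 5, A[2][2] + B[2][2] = -5 + 8 = 3) = 3 (attained at k = 2)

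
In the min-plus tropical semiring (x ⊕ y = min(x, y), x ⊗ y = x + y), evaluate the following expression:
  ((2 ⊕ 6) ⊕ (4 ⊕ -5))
((2 ⊕ 6) ⊕ (4 ⊕ -5)) = -5

Expand innermost to outermost. Recall ⊕ takes the minimum of its arguments and ⊗ takes their sum. Working out the expression ((2 ⊕ 6) ⊕ (4 ⊕ -5)) gives -5.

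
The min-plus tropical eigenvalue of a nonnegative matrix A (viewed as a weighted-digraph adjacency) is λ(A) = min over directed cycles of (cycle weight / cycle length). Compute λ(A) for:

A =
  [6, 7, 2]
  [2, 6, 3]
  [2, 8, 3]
λ(A) = 2

Enumerate directed cycles and compute their means (weight / length). Sample:
  cycle 0 → 0: weight = 6, length = 1, mean = 6/1 ≈ 6.000
  cycle 1 → 1: weight = 6, length = 1, mean = 6/1 ≈ 6.000
  cycle 2 → 2: weight = 3, length = 1, mean = 3/1 ≈ 3.000
  cycle 0 → 1 → 0: weight = 9, length = 2, mean = 9/2 ≈ 4.500
  cycle 0 → 2 → 0: weight = 4, length = 2, mean = 4/2 ≈ 2.000
  cycle 1 → 0 → 1: weight = 9, length = 2, mean = 9/2 ≈ 4.500
Minimum mean = 2.000, attained e.g. along the cycle 0 → 2 → 0 with weight 4 and length 2. So λ(A) = 4/2 = 2.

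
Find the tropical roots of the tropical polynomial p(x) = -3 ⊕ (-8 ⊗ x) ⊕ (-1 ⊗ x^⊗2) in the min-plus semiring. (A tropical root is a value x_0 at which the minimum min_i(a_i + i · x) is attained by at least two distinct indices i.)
Roots: {-7, 5}

Each tropical root is a break point of the lower envelope of the lines y = a_i + i · x (there are 3 lines, with slopes 0, 1, ..., 2). Only the lines that attain the minimum somewhere contribute to roots; other lines are dominated. Here the surviving (envelope) indices are i = 2, i = 1, i = 0.
Intersections between consecutive envelope lines give the roots: for adjacent envelope indices i < j the intersection is x = (a_i − a_j) / (j − i). Reading off the sorted break points: {-7, 5}.
Verification: at each break x_0, at least two indices attain the minimum of min_i(a_i + i · x_0).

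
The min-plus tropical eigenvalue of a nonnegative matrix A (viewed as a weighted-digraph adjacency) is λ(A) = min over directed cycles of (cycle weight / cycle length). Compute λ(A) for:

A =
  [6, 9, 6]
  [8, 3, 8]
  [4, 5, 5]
λ(A) = 3

Enumerate directed cycles and compute their means (weight / length). Sample:
  cycle 0 → 0: weight = 6, length = 1, mean = 6/1 ≈ 6.000
  cycle 1 → 1: weight = 3, length = 1, mean = 3/1 ≈ 3.000
  cycle 2 → 2: weight = 5, length = 1, mean = 5/1 ≈ 5.000
  cycle 0 → 1 → 0: weight = 17, length = 2, mean = 17/2 ≈ 8.500
  cycle 0 → 2 → 0: weight = 10, length = 2, mean = 10/2 ≈ 5.000
  cycle 1 → 0 → 1: weight = 17, length = 2, mean = 17/2 ≈ 8.500
Minimum mean = 3.000, attained e.g. along the cycle 1 → 1 with weight 3 and length 1. So λ(A) = 3/1 = 3.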